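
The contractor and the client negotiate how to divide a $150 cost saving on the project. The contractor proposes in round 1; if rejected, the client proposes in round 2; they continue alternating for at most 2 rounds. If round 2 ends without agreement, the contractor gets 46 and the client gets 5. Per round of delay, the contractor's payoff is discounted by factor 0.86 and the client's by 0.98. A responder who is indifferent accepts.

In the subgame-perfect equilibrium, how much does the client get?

101.92

Solve by backward induction from round 2.
Round 2 (the client proposes): the contractor gets 46 if talks fail, so the client offers 46 and keeps 104.
Round 1 (the contractor proposes): the client can get 104 next round, worth 0.98 × 104 = 101.92 now; the contractor offers that and keeps 48.08.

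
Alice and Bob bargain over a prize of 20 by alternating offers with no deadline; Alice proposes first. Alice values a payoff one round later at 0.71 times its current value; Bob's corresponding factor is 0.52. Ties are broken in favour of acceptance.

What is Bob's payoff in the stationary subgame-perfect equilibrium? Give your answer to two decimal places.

When Alice proposes, Bob accepts any offer worth at least 0.52 times what Bob would get by proposing next round; and vice versa.
This gives x = 20 − 0.52y and y = 20 − 0.71x, where x and y are each side's share when it proposes.
Hence (1 − 0.52·0.71)x = 20(1 − 0.52), i.e. 0.6308·x = 9.6.
x ≈ 15.2188; Bob's share is 20 − x ≈ 4.7812.

4.78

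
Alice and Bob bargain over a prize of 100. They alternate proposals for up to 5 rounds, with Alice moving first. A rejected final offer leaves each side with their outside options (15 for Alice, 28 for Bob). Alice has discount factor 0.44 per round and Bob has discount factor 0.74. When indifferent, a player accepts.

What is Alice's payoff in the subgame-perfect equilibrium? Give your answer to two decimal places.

42.10

Round 5 (Alice proposes): Bob gets 28 if talks fail, so Alice offers 28 and keeps 72.
Round 4 (Bob proposes): Alice can get 72 next round, worth 0.44 × 72 = 31.68 now; Bob offers that and keeps 68.32.
Round 3 (Alice proposes): Bob can get 68.32 next round, worth 0.74 × 68.32 = 50.5568 now, so Alice offers 50.5568, keeping 49.4432.
Round 2 (Bob proposes): Alice can get 49.4432 next round, worth 0.44 × 49.4432 = 21.755008 now. Bob offers 21.755008 and keeps 100 − 21.755008 = 78.244992.
Round 1 (Alice proposes): Bob can get 78.244992 next round, worth 0.74 × 78.244992 = 57.90129408 now. Alice offers 57.90129408 and keeps 100 − 57.90129408 = 42.09870592.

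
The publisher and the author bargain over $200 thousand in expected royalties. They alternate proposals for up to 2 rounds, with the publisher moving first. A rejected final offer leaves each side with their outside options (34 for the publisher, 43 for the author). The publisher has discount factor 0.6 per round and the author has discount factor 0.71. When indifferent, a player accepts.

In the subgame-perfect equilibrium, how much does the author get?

117.86

Round 2 (the author proposes): the publisher gets 34 if talks fail, so the author offers 34 and keeps 166.
Round 1 (the publisher proposes): the author can get 166 next round, worth 0.71 × 166 = 117.86 now. The publisher offers 117.86 and keeps 200 − 117.86 = 82.14.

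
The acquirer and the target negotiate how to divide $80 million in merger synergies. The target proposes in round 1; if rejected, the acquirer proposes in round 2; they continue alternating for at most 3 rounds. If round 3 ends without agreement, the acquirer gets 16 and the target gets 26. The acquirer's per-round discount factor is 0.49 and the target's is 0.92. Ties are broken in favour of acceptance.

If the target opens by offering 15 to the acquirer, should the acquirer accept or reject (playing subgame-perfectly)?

Round 3 (the target proposes): the acquirer gets 16 if talks fail, so the target offers 16 and keeps 64.
Round 2 (the acquirer proposes): the target can get 64 next round, worth 0.92 × 64 = 58.88 now; the acquirer offers that and keeps 21.12.
So by rejecting in round 1, the acquirer gets 21.12 next round, worth 0.49 × 21.12 = 10.3488 now.
Offer 15 ≥ 10.3488, so the acquirer accepts.

Accept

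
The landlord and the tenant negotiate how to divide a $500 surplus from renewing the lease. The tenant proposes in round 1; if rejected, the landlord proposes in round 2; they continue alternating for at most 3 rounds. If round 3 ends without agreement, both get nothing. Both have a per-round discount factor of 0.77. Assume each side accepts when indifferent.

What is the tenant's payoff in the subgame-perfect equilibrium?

411.45

Round 3 (the tenant proposes): the landlord will accept anything ≥ 0, so the tenant offers 0 and keeps 500.
Round 2 (the landlord proposes): the tenant can get 500 next round, worth 0.77 × 500 = 385 now; the landlord offers that and keeps 115.
Round 1 (the tenant proposes): the landlord can get 115 next round, worth 0.77 × 115 = 88.55 now, so the tenant offers 88.55, keeping 411.45.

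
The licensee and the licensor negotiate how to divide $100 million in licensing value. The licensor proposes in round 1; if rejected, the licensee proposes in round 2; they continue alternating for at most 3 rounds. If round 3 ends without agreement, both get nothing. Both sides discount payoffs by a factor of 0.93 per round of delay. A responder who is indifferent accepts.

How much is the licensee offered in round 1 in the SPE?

Work backward from the last round.
Round 3 (the licensor proposes): the licensee will accept anything ≥ 0, so the licensor offers 0 and keeps 100.
Round 2 (the licensee proposes): the licensor can get 100 next round, worth 0.93 × 100 = 93 now, so the licensee offers 93, keeping 7.
Round 1 (the licensor proposes): the licensee can get 7 next round, worth 0.93 × 7 = 6.51 now. The licensor offers 6.51 and keeps 100 − 6.51 = 93.49.

6.51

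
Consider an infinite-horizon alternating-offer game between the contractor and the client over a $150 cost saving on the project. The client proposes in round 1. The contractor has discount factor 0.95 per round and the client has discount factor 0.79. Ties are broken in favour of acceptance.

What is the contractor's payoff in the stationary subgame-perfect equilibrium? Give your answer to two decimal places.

Let x be the client's share when the client proposes and y be the contractor's share when the contractor proposes.
The contractor accepts iff offered ≥ 0.95·y, so x = 150 − 0.95y. Symmetrically y = 150 − 0.79x.
Substituting: x = 150 − 0.95(150 − 0.79x), giving x(1 − 0.79·0.95) = 150(1 − 0.95).
So x = 150 × 0.05 / 0.2495 ≈ 30.0601, and the contractor receives 150 − x ≈ 119.9399.

119.94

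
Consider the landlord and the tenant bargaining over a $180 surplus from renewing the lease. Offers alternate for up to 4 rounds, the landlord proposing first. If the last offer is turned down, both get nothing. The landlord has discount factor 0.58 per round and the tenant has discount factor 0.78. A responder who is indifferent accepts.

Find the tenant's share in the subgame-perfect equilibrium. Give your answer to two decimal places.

Round 4 (the tenant proposes): the landlord will accept anything ≥ 0, so the tenant offers 0 and keeps 180.
Round 3 (the landlord proposes): the tenant can get 180 next round, worth 0.78 × 180 = 140.4 now. The landlord offers 140.4 and keeps 180 − 140.4 = 39.6.
Round 2 (the tenant proposes): the landlord can get 39.6 next round, worth 0.58 × 39.6 = 22.968 now; the tenant offers that and keeps 157.032.
Round 1 (the landlord proposes): the tenant can get 157.032 next round, worth 0.78 × 157.032 = 122.48496 now, so the landlord offers 122.48496, keeping 57.51504.

122.48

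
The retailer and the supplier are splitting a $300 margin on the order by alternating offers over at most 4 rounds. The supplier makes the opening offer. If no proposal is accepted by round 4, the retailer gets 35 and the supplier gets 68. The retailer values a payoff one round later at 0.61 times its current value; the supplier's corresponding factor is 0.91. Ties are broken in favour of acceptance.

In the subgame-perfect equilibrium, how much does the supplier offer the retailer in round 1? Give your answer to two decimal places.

Round 4 (the retailer proposes): the supplier gets 68 if talks fail, so the retailer offers 68 and keeps 232.
Round 3 (the supplier proposes): the retailer can get 232 next round, worth 0.61 × 232 = 141.52 now. The supplier offers 141.52 and keeps 300 − 141.52 = 158.48.
Round 2 (the retailer proposes): the supplier can get 158.48 next round, worth 0.91 × 158.48 = 144.2168 now; the retailer offers that and keeps 155.7832.
Round 1 (the supplier proposes): the retailer can get 155.7832 next round, worth 0.61 × 155.7832 = 95.027752 now. The supplier offers 95.027752 and keeps 300 − 95.027752 = 204.972248.

95.03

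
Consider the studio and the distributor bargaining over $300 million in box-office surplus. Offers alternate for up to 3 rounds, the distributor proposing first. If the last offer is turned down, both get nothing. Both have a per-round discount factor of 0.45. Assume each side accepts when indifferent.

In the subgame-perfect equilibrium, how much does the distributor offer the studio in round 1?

Round 3 (the distributor proposes): rejection yields 0 for the studio; the distributor offers 0 and keeps 300.
Round 2 (the studio proposes): the distributor can get 300 next round, worth 0.45 × 300 = 135 now. The studio offers 135 and keeps 300 − 135 = 165.
Round 1 (the distributor proposes): the studio can get 165 next round, worth 0.45 × 165 = 74.25 now. The distributor offers 74.25 and keeps 300 − 74.25 = 225.75.

74.25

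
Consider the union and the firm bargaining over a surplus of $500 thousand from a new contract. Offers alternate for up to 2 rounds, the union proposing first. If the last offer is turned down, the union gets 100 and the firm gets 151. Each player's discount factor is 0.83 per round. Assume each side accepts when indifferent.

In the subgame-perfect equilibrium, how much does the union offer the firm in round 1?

Work backward from the last round.
Round 2 (the firm proposes): the union gets 100 if talks fail, so the firm offers 100 and keeps 400.
Round 1 (the union proposes): the firm can get 400 next round, worth 0.83 × 400 = 332 now, so the union offers 332, keeping 168.

332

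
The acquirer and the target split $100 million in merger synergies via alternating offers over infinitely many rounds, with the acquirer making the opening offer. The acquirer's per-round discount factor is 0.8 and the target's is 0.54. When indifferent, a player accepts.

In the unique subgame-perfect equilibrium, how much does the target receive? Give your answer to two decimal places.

Let x be the acquirer's share when the acquirer proposes and y be the target's share when the target proposes.
The target accepts iff offered ≥ 0.54·y, so x = 100 − 0.54y. Symmetrically y = 100 − 0.8x.
Substituting: x = 100 − 0.54(100 − 0.8x), giving x(1 − 0.8·0.54) = 100(1 − 0.54).
So x = 100 × 0.46 / 0.568 ≈ 80.9859, and the target receives 100 − x ≈ 19.0141.

19.01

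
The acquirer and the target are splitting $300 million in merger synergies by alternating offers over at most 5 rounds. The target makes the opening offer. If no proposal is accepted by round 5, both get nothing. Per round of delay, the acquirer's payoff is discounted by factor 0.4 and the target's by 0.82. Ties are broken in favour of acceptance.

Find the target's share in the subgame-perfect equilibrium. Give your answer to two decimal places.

271.32

Round 5 (the target proposes): rejection yields 0 for the acquirer; the target offers 0 and keeps 300.
Round 4 (the acquirer proposes): the target can get 300 next round, worth 0.82 × 300 = 246 now. The acquirer offers 246 and keeps 300 − 246 = 54.
Round 3 (the target proposes): the acquirer can get 54 next round, worth 0.4 × 54 = 21.6 now. The target offers 21.6 and keeps 300 − 21.6 = 278.4.
Round 2 (the acquirer proposes): the target can get 278.4 next round, worth 0.82 × 278.4 = 228.288 now. The acquirer offers 228.288 and keeps 300 − 228.288 = 71.712.
Round 1 (the target proposes): the acquirer can get 71.712 next round, worth 0.4 × 71.712 = 28.6848 now. The target offers 28.6848 and keeps 300 − 28.6848 = 271.3152.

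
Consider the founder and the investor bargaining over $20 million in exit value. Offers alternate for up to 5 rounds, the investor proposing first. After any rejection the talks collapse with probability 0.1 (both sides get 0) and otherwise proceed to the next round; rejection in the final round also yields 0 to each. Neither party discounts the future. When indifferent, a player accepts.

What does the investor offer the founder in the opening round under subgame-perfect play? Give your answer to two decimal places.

3.26

Round 5 (the investor proposes): rejection yields 0 for the founder; the investor offers 0 and keeps 20.
Round 4 (the founder proposes): rejecting gives the investor an expected 0.9 × 20 = 18. The founder offers 18 and keeps 20 − 18 = 2.
Round 3 (the investor proposes): rejecting gives the founder an expected 0.9 × 2 = 1.8. The investor offers 1.8 and keeps 20 − 1.8 = 18.2.
Round 2 (the founder proposes): rejecting gives the investor an expected 0.9 × 18.2 = 16.38. The founder offers 16.38 and keeps 20 − 16.38 = 3.62.
Round 1 (the investor proposes): rejecting gives the founder an expected 0.9 × 3.62 = 3.258, so the investor offers 3.258, keeping 16.742.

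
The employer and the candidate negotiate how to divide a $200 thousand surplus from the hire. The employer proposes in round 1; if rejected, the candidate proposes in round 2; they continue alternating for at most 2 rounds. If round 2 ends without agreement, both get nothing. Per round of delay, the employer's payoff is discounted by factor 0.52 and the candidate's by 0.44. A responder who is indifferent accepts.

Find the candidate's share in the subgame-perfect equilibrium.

88

Round 2 (the candidate proposes): the employer will accept anything ≥ 0, so the candidate offers 0 and keeps 200.
Round 1 (the employer proposes): the candidate can get 200 next round, worth 0.44 × 200 = 88 now, so the employer offers 88, keeping 112.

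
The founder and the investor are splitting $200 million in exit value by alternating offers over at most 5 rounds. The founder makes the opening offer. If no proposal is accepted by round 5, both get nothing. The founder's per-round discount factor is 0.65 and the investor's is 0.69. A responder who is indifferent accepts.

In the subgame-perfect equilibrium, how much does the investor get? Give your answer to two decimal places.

By backward induction:
Round 5 (the founder proposes): rejection yields 0 for the investor; the founder offers 0 and keeps 200.
Round 4 (the investor proposes): the founder can get 200 next round, worth 0.65 × 200 = 130 now, so the investor offers 130, keeping 70.
Round 3 (the founder proposes): the investor can get 70 next round, worth 0.69 × 70 = 48.3 now; the founder offers that and keeps 151.7.
Round 2 (the investor proposes): the founder can get 151.7 next round, worth 0.65 × 151.7 = 98.605 now, so the investor offers 98.605, keeping 101.395.
Round 1 (the founder proposes): the investor can get 101.395 next round, worth 0.69 × 101.395 = 69.96255 now, so the founder offers 69.96255, keeping 130.03745.

69.96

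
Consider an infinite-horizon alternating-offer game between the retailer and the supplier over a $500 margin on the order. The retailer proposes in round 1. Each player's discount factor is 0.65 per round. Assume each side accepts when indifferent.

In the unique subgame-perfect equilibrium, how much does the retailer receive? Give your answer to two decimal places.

303.03

Let x be the retailer's share when the retailer proposes and y be the supplier's share when the supplier proposes.
The supplier accepts iff offered ≥ 0.65·y, so x = 500 − 0.65y. Symmetrically y = 500 − 0.65x.
Substituting: x = 500 − 0.65(500 − 0.65x), giving x(1 − 0.65·0.65) = 500(1 − 0.65).
So x = 500 × 0.35 / 0.5775 ≈ 303.0303, and the supplier receives 500 − x ≈ 196.9697.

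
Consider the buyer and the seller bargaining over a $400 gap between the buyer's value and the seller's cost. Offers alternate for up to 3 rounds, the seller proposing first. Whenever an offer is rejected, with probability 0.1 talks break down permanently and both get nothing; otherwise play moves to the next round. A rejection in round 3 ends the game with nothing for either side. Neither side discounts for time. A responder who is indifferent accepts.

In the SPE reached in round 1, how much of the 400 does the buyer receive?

36

By backward induction:
Round 3 (the seller proposes): rejection yields 0 for the buyer; the seller offers 0 and keeps 400.
Round 2 (the buyer proposes): rejecting gives the seller an expected 0.9 × 400 = 360. The buyer offers 360 and keeps 400 − 360 = 40.
Round 1 (the seller proposes): rejecting gives the buyer an expected 0.9 × 40 = 36. The seller offers 36 and keeps 400 − 36 = 364.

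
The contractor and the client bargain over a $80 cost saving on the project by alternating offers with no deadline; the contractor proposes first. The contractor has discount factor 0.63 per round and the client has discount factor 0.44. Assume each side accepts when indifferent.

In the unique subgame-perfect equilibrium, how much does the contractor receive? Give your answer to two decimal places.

Let x be the contractor's share when the contractor proposes and y be the client's share when the client proposes.
The client accepts iff offered ≥ 0.44·y, so x = 80 − 0.44y. Symmetrically y = 80 − 0.63x.
Substituting: x = 80 − 0.44(80 − 0.63x), giving x(1 − 0.63·0.44) = 80(1 − 0.44).
So x = 80 × 0.56 / 0.7228 ≈ 61.9812, and the client receives 80 − x ≈ 18.0188.

61.98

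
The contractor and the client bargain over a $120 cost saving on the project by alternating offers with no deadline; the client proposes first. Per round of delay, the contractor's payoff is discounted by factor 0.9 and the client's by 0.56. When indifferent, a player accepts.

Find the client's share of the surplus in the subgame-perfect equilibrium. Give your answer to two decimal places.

Let x be the client's share when the client proposes and y be the contractor's share when the contractor proposes.
The contractor accepts iff offered ≥ 0.9·y, so x = 120 − 0.9y. Symmetrically y = 120 − 0.56x.
Substituting: x = 120 − 0.9(120 − 0.56x), giving x(1 − 0.56·0.9) = 120(1 − 0.9).
So x = 120 × 0.1 / 0.496 ≈ 24.1935, and the contractor receives 120 − x ≈ 95.8065.

24.19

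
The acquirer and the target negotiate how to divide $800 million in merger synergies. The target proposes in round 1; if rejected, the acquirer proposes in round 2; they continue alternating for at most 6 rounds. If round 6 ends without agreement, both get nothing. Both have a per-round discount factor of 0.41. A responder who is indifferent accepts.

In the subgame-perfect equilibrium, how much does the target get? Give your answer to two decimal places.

564.68

Work backward from the last round.
Round 6 (the acquirer proposes): the target will accept anything ≥ 0, so the acquirer offers 0 and keeps 800.
Round 5 (the target proposes): the acquirer can get 800 next round, worth 0.41 × 800 = 328 now, so the target offers 328, keeping 472.
Round 4 (the acquirer proposes): the target can get 472 next round, worth 0.41 × 472 = 193.52 now, so the acquirer offers 193.52, keeping 606.48.
Round 3 (the target proposes): the acquirer can get 606.48 next round, worth 0.41 × 606.48 = 248.6568 now. The target offers 248.6568 and keeps 800 − 248.6568 = 551.3432.
Round 2 (the acquirer proposes): the target can get 551.3432 next round, worth 0.41 × 551.3432 = 226.050712 now; the acquirer offers that and keeps 573.949288.
Round 1 (the target proposes): the acquirer can get 573.949288 next round, worth 0.41 × 573.949288 = 235.31920808 now; the target offers that and keeps 564.68079192.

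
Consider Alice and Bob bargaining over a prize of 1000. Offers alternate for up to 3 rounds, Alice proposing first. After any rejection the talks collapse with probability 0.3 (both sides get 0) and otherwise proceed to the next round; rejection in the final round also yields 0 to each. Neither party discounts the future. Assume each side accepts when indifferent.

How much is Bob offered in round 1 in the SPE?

210

Round 3 (Alice proposes): rejection yields 0 for Bob; Alice offers 0 and keeps 1000.
Round 2 (Bob proposes): rejecting gives Alice an expected 0.7 × 1000 = 700; Bob offers that and keeps 300.
Round 1 (Alice proposes): rejecting gives Bob an expected 0.7 × 300 = 210, so Alice offers 210, keeping 790.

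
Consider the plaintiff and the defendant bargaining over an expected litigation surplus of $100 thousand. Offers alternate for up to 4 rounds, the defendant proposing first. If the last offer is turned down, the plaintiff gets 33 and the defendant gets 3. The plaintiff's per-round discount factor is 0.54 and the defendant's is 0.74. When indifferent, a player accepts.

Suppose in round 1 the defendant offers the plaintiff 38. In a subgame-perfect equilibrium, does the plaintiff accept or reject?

Round 4 (the plaintiff proposes): the defendant gets 3 if talks fail, so the plaintiff offers 3 and keeps 97.
Round 3 (the defendant proposes): the plaintiff can get 97 next round, worth 0.54 × 97 = 52.38 now, so the defendant offers 52.38, keeping 47.62.
Round 2 (the plaintiff proposes): the defendant can get 47.62 next round, worth 0.74 × 47.62 = 35.2388 now; the plaintiff offers that and keeps 64.7612.
So by rejecting in round 1, the plaintiff gets 64.7612 next round, worth 0.54 × 64.7612 = 34.971048 now.
Offer 38 ≥ 34.971048, so the plaintiff accepts.

Accept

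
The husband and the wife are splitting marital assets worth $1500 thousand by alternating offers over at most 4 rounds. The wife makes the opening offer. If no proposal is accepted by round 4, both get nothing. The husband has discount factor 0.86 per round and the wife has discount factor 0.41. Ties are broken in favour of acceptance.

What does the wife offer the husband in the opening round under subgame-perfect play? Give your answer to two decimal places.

1215.95

Round 4 (the husband proposes): the wife will accept anything ≥ 0, so the husband offers 0 and keeps 1500.
Round 3 (the wife proposes): the husband can get 1500 next round, worth 0.86 × 1500 = 1290 now, so the wife offers 1290, keeping 210.
Round 2 (the husband proposes): the wife can get 210 next round, worth 0.41 × 210 = 86.1 now, so the husband offers 86.1, keeping 1413.9.
Round 1 (the wife proposes): the husband can get 1413.9 next round, worth 0.86 × 1413.9 = 1215.954 now, so the wife offers 1215.954, keeping 284.046.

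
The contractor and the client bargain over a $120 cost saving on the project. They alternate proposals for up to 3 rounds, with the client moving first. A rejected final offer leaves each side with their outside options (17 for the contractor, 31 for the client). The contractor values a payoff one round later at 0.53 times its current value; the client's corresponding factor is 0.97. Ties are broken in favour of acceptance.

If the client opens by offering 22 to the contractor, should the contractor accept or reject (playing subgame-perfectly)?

Accept

Round 3 (the client proposes): the contractor gets 17 if talks fail, so the client offers 17 and keeps 103.
Round 2 (the contractor proposes): the client can get 103 next round, worth 0.97 × 103 = 99.91 now; the contractor offers that and keeps 20.09.
So by rejecting in round 1, the contractor gets 20.09 next round, worth 0.53 × 20.09 = 10.6477 now.
Offer 22 ≥ 10.6477, so the contractor accepts.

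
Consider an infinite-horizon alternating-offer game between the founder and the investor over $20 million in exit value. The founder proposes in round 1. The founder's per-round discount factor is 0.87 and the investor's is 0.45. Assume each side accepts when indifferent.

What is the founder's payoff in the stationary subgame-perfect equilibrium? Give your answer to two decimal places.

18.08

When the founder proposes, the investor accepts any offer worth at least 0.45 times what the investor would get by proposing next round; and vice versa.
This gives x = 20 − 0.45y and y = 20 − 0.87x, where x and y are each side's share when it proposes.
Hence (1 − 0.45·0.87)x = 20(1 − 0.45), i.e. 0.6085·x = 11.
x ≈ 18.0772; the investor's share is 20 − x ≈ 1.9228.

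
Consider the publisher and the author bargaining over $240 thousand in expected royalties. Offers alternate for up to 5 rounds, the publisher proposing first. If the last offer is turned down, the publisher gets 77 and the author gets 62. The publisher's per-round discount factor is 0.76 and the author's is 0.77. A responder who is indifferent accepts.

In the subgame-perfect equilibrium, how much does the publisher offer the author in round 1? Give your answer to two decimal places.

91.54

Round 5 (the publisher proposes): the author gets 62 if talks fail, so the publisher offers 62 and keeps 178.
Round 4 (the author proposes): the publisher can get 178 next round, worth 0.76 × 178 = 135.28 now, so the author offers 135.28, keeping 104.72.
Round 3 (the publisher proposes): the author can get 104.72 next round, worth 0.77 × 104.72 = 80.6344 now; the publisher offers that and keeps 159.3656.
Round 2 (the author proposes): the publisher can get 159.3656 next round, worth 0.76 × 159.3656 = 121.117856 now. The author offers 121.117856 and keeps 240 − 121.117856 = 118.882144.
Round 1 (the publisher proposes): the author can get 118.882144 next round, worth 0.77 × 118.882144 = 91.53925088 now; the publisher offers that and keeps 148.46074912.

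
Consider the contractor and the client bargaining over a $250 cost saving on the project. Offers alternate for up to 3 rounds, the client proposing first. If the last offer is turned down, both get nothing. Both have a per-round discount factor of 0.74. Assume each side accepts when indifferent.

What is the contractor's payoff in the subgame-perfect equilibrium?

Solve by backward induction from round 3.
Round 3 (the client proposes): rejection yields 0 for the contractor; the client offers 0 and keeps 250.
Round 2 (the contractor proposes): the client can get 250 next round, worth 0.74 × 250 = 185 now. The contractor offers 185 and keeps 250 − 185 = 65.
Round 1 (the client proposes): the contractor can get 65 next round, worth 0.74 × 65 = 48.1 now; the client offers that and keeps 201.9.

48.1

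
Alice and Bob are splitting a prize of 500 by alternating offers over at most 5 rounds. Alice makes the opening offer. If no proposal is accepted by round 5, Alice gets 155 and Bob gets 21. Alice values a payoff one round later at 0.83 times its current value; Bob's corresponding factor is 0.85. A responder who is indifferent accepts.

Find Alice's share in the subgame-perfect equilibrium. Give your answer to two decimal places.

Round 5 (Alice proposes): Bob gets 21 if talks fail, so Alice offers 21 and keeps 479.
Round 4 (Bob proposes): Alice can get 479 next round, worth 0.83 × 479 = 397.57 now, so Bob offers 397.57, keeping 102.43.
Round 3 (Alice proposes): Bob can get 102.43 next round, worth 0.85 × 102.43 = 87.0655 now; Alice offers that and keeps 412.9345.
Round 2 (Bob proposes): Alice can get 412.9345 next round, worth 0.83 × 412.9345 = 342.735635 now. Bob offers 342.735635 and keeps 500 − 342.735635 = 157.264365.
Round 1 (Alice proposes): Bob can get 157.264365 next round, worth 0.85 × 157.264365 = 133.67471025 now. Alice offers 133.67471025 and keeps 500 − 133.67471025 = 366.32528975.

366.33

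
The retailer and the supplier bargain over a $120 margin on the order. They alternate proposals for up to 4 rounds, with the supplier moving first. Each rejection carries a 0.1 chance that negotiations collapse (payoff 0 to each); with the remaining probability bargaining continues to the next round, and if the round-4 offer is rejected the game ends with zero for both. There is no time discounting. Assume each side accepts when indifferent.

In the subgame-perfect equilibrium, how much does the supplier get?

21.72

Round 4 (the retailer proposes): the supplier will accept anything ≥ 0, so the retailer offers 0 and keeps 120.
Round 3 (the supplier proposes): rejecting gives the retailer an expected 0.9 × 120 = 108; the supplier offers that and keeps 12.
Round 2 (the retailer proposes): rejecting gives the supplier an expected 0.9 × 12 = 10.8. The retailer offers 10.8 and keeps 120 − 10.8 = 109.2.
Round 1 (the supplier proposes): rejecting gives the retailer an expected 0.9 × 109.2 = 98.28; the supplier offers that and keeps 21.72.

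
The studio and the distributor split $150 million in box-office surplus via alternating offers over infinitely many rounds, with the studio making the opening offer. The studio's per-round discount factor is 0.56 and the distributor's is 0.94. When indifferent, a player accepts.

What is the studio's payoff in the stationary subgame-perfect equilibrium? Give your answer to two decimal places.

In a stationary SPE each proposer offers the other exactly their discounted continuation value.
If the studio keeps x when proposing and the distributor keeps y when proposing, then x = 150 − 0.94y and y = 150 − 0.56x.
Solving: x = 150(1 − 0.94) / (1 − 0.56·0.94) = 9 / 0.4736 ≈ 19.0034.
The distributor gets 150 − 19.0034 ≈ 130.9966.

19.00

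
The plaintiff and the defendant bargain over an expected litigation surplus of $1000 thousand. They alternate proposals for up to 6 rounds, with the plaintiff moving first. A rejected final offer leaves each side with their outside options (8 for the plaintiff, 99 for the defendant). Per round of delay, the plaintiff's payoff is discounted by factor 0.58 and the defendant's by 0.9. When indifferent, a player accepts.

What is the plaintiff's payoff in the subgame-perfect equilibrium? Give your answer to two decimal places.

181.41

Round 6 (the defendant proposes): the plaintiff gets 8 if talks fail, so the defendant offers 8 and keeps 992.
Round 5 (the plaintiff proposes): the defendant can get 992 next round, worth 0.9 × 992 = 892.8 now. The plaintiff offers 892.8 and keeps 1000 − 892.8 = 107.2.
Round 4 (the defendant proposes): the plaintiff can get 107.2 next round, worth 0.58 × 107.2 = 62.176 now, so the defendant offers 62.176, keeping 937.824.
Round 3 (the plaintiff proposes): the defendant can get 937.824 next round, worth 0.9 × 937.824 = 844.0416 now, so the plaintiff offers 844.0416, keeping 155.9584.
Round 2 (the defendant proposes): the plaintiff can get 155.9584 next round, worth 0.58 × 155.9584 = 90.455872 now, so the defendant offers 90.455872, keeping 909.544128.
Round 1 (the plaintiff proposes): the defendant can get 909.544128 next round, worth 0.9 × 909.544128 = 818.5897152 now; the plaintiff offers that and keeps 181.4102848.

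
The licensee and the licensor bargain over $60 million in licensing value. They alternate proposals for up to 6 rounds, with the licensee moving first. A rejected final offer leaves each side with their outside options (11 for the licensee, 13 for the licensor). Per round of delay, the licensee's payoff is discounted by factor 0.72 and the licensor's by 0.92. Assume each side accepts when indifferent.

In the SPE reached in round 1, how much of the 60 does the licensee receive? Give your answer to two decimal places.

14.53

Round 6 (the licensor proposes): the licensee gets 11 if talks fail, so the licensor offers 11 and keeps 49.
Round 5 (the licensee proposes): the licensor can get 49 next round, worth 0.92 × 49 = 45.08 now; the licensee offers that and keeps 14.92.
Round 4 (the licensor proposes): the licensee can get 14.92 next round, worth 0.72 × 14.92 = 10.7424 now; the licensor offers that and keeps 49.2576.
Round 3 (the licensee proposes): the licensor can get 49.2576 next round, worth 0.92 × 49.2576 = 45.316992 now, so the licensee offers 45.316992, keeping 14.683008.
Round 2 (the licensor proposes): the licensee can get 14.683008 next round, worth 0.72 × 14.683008 = 10.57176576 now; the licensor offers that and keeps 49.42823424.
Round 1 (the licensee proposes): the licensor can get 49.42823424 next round, worth 0.92 × 49.42823424 = 45.4739755008 now, so the licensee offers 45.4739755008, keeping 14.5260244992.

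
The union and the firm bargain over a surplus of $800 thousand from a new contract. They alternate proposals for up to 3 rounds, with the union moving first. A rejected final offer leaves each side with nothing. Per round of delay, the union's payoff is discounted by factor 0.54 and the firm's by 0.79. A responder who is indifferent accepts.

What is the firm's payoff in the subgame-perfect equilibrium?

290.72

Round 3 (the union proposes): rejection yields 0 for the firm; the union offers 0 and keeps 800.
Round 2 (the firm proposes): the union can get 800 next round, worth 0.54 × 800 = 432 now; the firm offers that and keeps 368.
Round 1 (the union proposes): the firm can get 368 next round, worth 0.79 × 368 = 290.72 now. The union offers 290.72 and keeps 800 − 290.72 = 509.28.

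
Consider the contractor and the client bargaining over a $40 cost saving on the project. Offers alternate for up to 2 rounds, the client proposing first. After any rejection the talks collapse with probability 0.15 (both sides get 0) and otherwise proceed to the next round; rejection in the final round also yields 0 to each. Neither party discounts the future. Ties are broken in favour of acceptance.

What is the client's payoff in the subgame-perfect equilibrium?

6

Round 2 (the contractor proposes): rejection yields 0 for the client; the contractor offers 0 and keeps 40.
Round 1 (the client proposes): rejecting gives the contractor an expected 0.85 × 40 = 34, so the client offers 34, keeping 6.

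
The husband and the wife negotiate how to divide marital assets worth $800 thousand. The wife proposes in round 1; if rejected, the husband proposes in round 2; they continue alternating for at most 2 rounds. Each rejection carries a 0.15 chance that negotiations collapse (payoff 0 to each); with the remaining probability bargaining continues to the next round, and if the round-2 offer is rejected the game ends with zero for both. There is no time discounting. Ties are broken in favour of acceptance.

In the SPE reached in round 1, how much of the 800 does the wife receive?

120

By backward induction:
Round 2 (the husband proposes): rejection yields 0 for the wife; the husband offers 0 and keeps 800.
Round 1 (the wife proposes): rejecting gives the husband an expected 0.85 × 800 = 680. The wife offers 680 and keeps 800 − 680 = 120.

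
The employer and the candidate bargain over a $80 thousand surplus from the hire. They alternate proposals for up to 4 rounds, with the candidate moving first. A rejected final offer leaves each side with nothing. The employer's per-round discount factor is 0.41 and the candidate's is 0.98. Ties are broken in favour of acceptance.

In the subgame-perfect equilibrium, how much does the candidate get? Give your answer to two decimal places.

Round 4 (the employer proposes): rejection yields 0 for the candidate; the employer offers 0 and keeps 80.
Round 3 (the candidate proposes): the employer can get 80 next round, worth 0.41 × 80 = 32.8 now. The candidate offers 32.8 and keeps 80 − 32.8 = 47.2.
Round 2 (the employer proposes): the candidate can get 47.2 next round, worth 0.98 × 47.2 = 46.256 now, so the employer offers 46.256, keeping 33.744.
Round 1 (the candidate proposes): the employer can get 33.744 next round, worth 0.41 × 33.744 = 13.83504 now, so the candidate offers 13.83504, keeping 66.16496.

66.16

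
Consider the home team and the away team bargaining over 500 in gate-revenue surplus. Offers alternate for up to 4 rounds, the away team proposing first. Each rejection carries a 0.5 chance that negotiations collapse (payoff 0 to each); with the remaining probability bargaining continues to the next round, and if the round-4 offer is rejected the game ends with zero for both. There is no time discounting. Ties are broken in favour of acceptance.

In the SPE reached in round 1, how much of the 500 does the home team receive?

187.5

By backward induction:
Round 4 (the home team proposes): the away team will accept anything ≥ 0, so the home team offers 0 and keeps 500.
Round 3 (the away team proposes): rejecting gives the home team an expected 0.5 × 500 = 250; the away team offers that and keeps 250.
Round 2 (the home team proposes): rejecting gives the away team an expected 0.5 × 250 = 125. The home team offers 125 and keeps 500 − 125 = 375.
Round 1 (the away team proposes): rejecting gives the home team an expected 0.5 × 375 = 187.5; the away team offers that and keeps 312.5.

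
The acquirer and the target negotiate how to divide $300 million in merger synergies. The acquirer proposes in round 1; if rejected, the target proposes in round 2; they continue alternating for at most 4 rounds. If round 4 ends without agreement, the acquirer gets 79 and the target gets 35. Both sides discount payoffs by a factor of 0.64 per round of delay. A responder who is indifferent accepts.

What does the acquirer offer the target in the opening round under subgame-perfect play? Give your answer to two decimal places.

127.05

Round 4 (the target proposes): the acquirer gets 79 if talks fail, so the target offers 79 and keeps 221.
Round 3 (the acquirer proposes): the target can get 221 next round, worth 0.64 × 221 = 141.44 now; the acquirer offers that and keeps 158.56.
Round 2 (the target proposes): the acquirer can get 158.56 next round, worth 0.64 × 158.56 = 101.4784 now, so the target offers 101.4784, keeping 198.5216.
Round 1 (the acquirer proposes): the target can get 198.5216 next round, worth 0.64 × 198.5216 = 127.053824 now, so the acquirer offers 127.053824, keeping 172.946176.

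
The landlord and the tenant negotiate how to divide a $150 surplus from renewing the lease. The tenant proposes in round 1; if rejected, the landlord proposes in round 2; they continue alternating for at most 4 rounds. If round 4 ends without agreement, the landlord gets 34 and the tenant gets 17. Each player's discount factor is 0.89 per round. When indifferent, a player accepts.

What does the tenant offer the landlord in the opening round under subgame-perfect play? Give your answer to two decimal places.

Round 4 (the landlord proposes): the tenant gets 17 if talks fail, so the landlord offers 17 and keeps 133.
Round 3 (the tenant proposes): the landlord can get 133 next round, worth 0.89 × 133 = 118.37 now. The tenant offers 118.37 and keeps 150 − 118.37 = 31.63.
Round 2 (the landlord proposes): the tenant can get 31.63 next round, worth 0.89 × 31.63 = 28.1507 now. The landlord offers 28.1507 and keeps 150 − 28.1507 = 121.8493.
Round 1 (the tenant proposes): the landlord can get 121.8493 next round, worth 0.89 × 121.8493 = 108.445877 now; the tenant offers that and keeps 41.554123.

108.45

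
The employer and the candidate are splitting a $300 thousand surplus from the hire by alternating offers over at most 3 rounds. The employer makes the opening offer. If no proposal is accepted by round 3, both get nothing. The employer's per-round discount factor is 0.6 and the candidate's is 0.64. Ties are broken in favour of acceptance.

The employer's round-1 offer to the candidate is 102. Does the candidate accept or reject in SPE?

Round 3 (the employer proposes): the candidate will accept anything ≥ 0, so the employer offers 0 and keeps 300.
Round 2 (the candidate proposes): the employer can get 300 next round, worth 0.6 × 300 = 180 now; the candidate offers that and keeps 120.
So by rejecting in round 1, the candidate gets 120 next round, worth 0.64 × 120 = 76.8 now.
Offer 102 ≥ 76.8, so the candidate accepts.

Accept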